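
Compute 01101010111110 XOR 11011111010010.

XOR: 1 when bits differ
  01101010111110
^ 11011111010010
----------------
  10110101101100
Decimal: 6846 ^ 14290 = 11628



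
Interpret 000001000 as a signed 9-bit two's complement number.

Binary: 000001000
Sign bit: 0 (non-negative)
Read directly as an unsigned value:
000001000 = 8
Value: 8



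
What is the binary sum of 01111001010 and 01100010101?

Add column by column from the right: bit + bit + carry-in; write the sum mod 2, carry 1 when the sum is 2 or 3.
carry:  11000000000
        01111001010
+       01100010101
-------------------
       011011011111
(the carry out of the leftmost column, 0, becomes the leading bit)
Decimal check:
  01111001010 = 512 + 256 + 128 + 64 + 8 + 2 = 970
  01100010101 = 512 + 256 + 16 + 4 + 1 = 789
  970 + 789 = 1759, and 011011011111 = 1024 + 512 + 128 + 64 + 16 + 8 + 4 + 2 + 1 = 1759 ✓



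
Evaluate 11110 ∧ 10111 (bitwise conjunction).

AND: 1 only when both bits are 1
  11110
& 10111
-------
  10110
Decimal: 30 & 23 = 22



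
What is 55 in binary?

Using repeated division by 2:
55 ÷ 2 = 27 remainder 1
27 ÷ 2 = 13 remainder 1
13 ÷ 2 = 6 remainder 1
6 ÷ 2 = 3 remainder 0
3 ÷ 2 = 1 remainder 1
1 ÷ 2 = 0 remainder 1
Reading remainders bottom to top: 110111



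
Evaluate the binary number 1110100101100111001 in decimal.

Sum of powers of 2 for each 1-bit:
2^0 + 2^3 + 2^4 + 2^5 + 2^8 + 2^9 + 2^11 + 2^14 + 2^16 + 2^17 + 2^18
= 1 + 8 + 16 + 32 + 256 + 512 + 2048 + 16384 + 65536 + 131072 + 262144
= 478009



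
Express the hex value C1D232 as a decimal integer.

Expand by place value (powers of 16):
Digit values: C = 12, D = 13
C1D232 = 12 × 16^5 + 1 × 16^4 + 13 × 16^3 + 2 × 16^2 + 3 × 16^1 + 2 × 16^0
= 12 × 1048576 + 1 × 65536 + 13 × 4096 + 2 × 256 + 3 × 16 + 2 × 1
= 12582912 + 65536 + 53248 + 512 + 48 + 2
= 12702258



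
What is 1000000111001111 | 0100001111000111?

OR: 1 when either bit is 1
  1000000111001111
| 0100001111000111
------------------
  1100001111001111
Decimal: 33231 | 17351 = 50127



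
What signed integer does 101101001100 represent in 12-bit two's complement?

Binary: 101101001100
Sign bit: 1 (negative)
Invert: 010010110011
Add 1:  010010110100
Magnitude: 010010110100 = 1024 + 128 + 32 + 16 + 4 = 1204
Value: -1204



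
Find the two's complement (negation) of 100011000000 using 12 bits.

Original (sign bit 1, negative): 100011000000
Step 1 - Invert all bits: 011100111111
Step 2 - Add 1: 011101000000
Verification: 100011000000 + 011101000000 = 1000000000000; discarding the end carry (carry out of the top bit) leaves the 12-bit value 000000000000, as required for x + (-x)



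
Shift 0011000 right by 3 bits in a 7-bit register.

Original: 0011000 (decimal 24)
Shift right by 3 positions
Drop the 3 low bits; fill with zeros on the left
Result: 0000011 (decimal 3)
Equivalent: 24 >> 3 = 24 ÷ 2^3 = 3



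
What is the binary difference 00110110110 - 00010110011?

Method 1 - Direct subtraction (column by column from the right: bit − bit − borrow-in; if negative, add 2 and borrow 1 from the next column):
borrow: 00000000110
        00110110110
-       00010110011
-------------------
        00100000011

Method 2 - Add two's complement:
Two's complement of 00010110011: invert → 11101001100, add 1 → 11101001101
  00110110110
+ 11101001101
-------------
 100100000011  (end carry out of the top bit = 1)
Discarding the end carry: 00100000011
Decimal check:
  00110110110 = 256 + 128 + 32 + 16 + 4 + 2 = 438
  00010110011 = 128 + 32 + 16 + 2 + 1 = 179
  438 - 179 = 259, and 00100000011 = 256 + 2 + 1 = 259 ✓



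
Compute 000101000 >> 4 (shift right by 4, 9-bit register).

Original: 000101000 (decimal 40)
Shift right by 4 positions
Drop the 4 low bits; fill with zeros on the left
Result: 000000010 (decimal 2)
Equivalent: 40 >> 4 = 40 ÷ 2^4 = 2



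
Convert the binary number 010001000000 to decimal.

Sum of powers of 2 for each 1-bit:
2^6 + 2^10
= 64 + 1024
= 1088



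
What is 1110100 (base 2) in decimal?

Sum of powers of 2 for each 1-bit:
2^2 + 2^4 + 2^5 + 2^6
= 4 + 16 + 32 + 64
= 116



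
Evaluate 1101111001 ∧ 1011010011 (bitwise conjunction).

AND: 1 only when both bits are 1
  1101111001
& 1011010011
------------
  1001010001
Decimal: 889 & 723 = 593



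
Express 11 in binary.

Using repeated division by 2:
11 ÷ 2 = 5 remainder 1
5 ÷ 2 = 2 remainder 1
2 ÷ 2 = 1 remainder 0
1 ÷ 2 = 0 remainder 1
Reading remainders bottom to top: 1011



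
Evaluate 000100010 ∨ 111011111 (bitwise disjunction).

OR: 1 when either bit is 1
  000100010
| 111011111
-----------
  111111111
Decimal: 34 | 479 = 511



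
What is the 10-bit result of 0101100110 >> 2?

Original: 0101100110 (decimal 358)
Shift right by 2 positions
Drop the 2 low bits; fill with zeros on the left
Result: 0001011001 (decimal 89)
Equivalent: 358 >> 2 = 358 ÷ 2^2 = 89



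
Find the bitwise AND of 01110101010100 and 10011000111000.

AND: 1 only when both bits are 1
  01110101010100
& 10011000111000
----------------
  00010000010000
Decimal: 7508 & 9784 = 1040



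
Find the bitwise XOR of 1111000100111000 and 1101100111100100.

XOR: 1 when bits differ
  1111000100111000
^ 1101100111100100
------------------
  0010100011011100
Decimal: 61752 ^ 55780 = 10460



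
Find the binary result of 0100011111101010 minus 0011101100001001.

Method 1 - Direct subtraction (column by column from the right: bit − bit − borrow-in; if negative, add 2 and borrow 1 from the next column):
borrow: 0111000000000010
        0100011111101010
-       0011101100001001
------------------------
        0000110011100001

Method 2 - Add two's complement:
Two's complement of 0011101100001001: invert → 1100010011110110, add 1 → 1100010011110111
  0100011111101010
+ 1100010011110111
------------------
 10000110011100001  (end carry out of the top bit = 1)
Discarding the end carry: 0000110011100001
Decimal check:
  0100011111101010 = 16384 + 1024 + 512 + 256 + 128 + 64 + 32 + 8 + 2 = 18410
  0011101100001001 = 8192 + 4096 + 2048 + 512 + 256 + 8 + 1 = 15113
  18410 - 15113 = 3297, and 0000110011100001 = 2048 + 1024 + 128 + 64 + 32 + 1 = 3297 ✓



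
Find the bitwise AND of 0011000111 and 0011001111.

AND: 1 only when both bits are 1
  0011000111
& 0011001111
------------
  0011000111
Decimal: 199 & 207 = 199



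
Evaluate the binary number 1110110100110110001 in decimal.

Sum of powers of 2 for each 1-bit:
2^0 + 2^4 + 2^5 + 2^7 + 2^8 + 2^11 + 2^13 + 2^14 + 2^16 + 2^17 + 2^18
= 1 + 16 + 32 + 128 + 256 + 2048 + 8192 + 16384 + 65536 + 131072 + 262144
= 485809



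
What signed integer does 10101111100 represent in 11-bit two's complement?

Binary: 10101111100
Sign bit: 1 (negative)
Invert: 01010000011
Add 1:  01010000100
Magnitude: 01010000100 = 512 + 128 + 4 = 644
Value: -644



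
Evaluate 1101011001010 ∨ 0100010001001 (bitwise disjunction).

OR: 1 when either bit is 1
  1101011001010
| 0100010001001
---------------
  1101011001011
Decimal: 6858 | 2185 = 6859



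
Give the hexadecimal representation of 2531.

Using repeated division by 16 (digits 10–15 are A–F):
2531 ÷ 16 = 158 remainder 3
158 ÷ 16 = 9 remainder 14 (E)
9 ÷ 16 = 0 remainder 9
Reading remainders bottom to top: 9E3



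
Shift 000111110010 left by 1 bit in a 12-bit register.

Original: 000111110010 (decimal 498)
Shift left by 1 position
Append 1 zero on the right
Result: 001111100100 (decimal 996)
Equivalent: 498 << 1 = 498 × 2^1 = 996



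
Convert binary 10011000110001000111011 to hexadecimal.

Group into 4-bit nibbles from right:
  0100 = 4
  1100 = C
  0110 = 6
  0010 = 2
  0011 = 3
  1011 = B
Result: 4C623B



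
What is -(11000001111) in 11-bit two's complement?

Original (sign bit 1, negative): 11000001111
Step 1 - Invert all bits: 00111110000
Step 2 - Add 1: 00111110001
Verification: 11000001111 + 00111110001 = 100000000000; discarding the end carry (carry out of the top bit) leaves the 11-bit value 00000000000, as required for x + (-x)



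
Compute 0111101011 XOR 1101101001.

XOR: 1 when bits differ
  0111101011
^ 1101101001
------------
  1010000010
Decimal: 491 ^ 873 = 642



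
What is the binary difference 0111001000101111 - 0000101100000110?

Method 1 - Direct subtraction (column by column from the right: bit − bit − borrow-in; if negative, add 2 and borrow 1 from the next column):
borrow: 0001111000000000
        0111001000101111
-       0000101100000110
------------------------
        0110011100101001

Method 2 - Add two's complement:
Two's complement of 0000101100000110: invert → 1111010011111001, add 1 → 1111010011111010
  0111001000101111
+ 1111010011111010
------------------
 10110011100101001  (end carry out of the top bit = 1)
Discarding the end carry: 0110011100101001
Decimal check:
  0111001000101111 = 16384 + 8192 + 4096 + 512 + 32 + 8 + 4 + 2 + 1 = 29231
  0000101100000110 = 2048 + 512 + 256 + 4 + 2 = 2822
  29231 - 2822 = 26409, and 0110011100101001 = 16384 + 8192 + 1024 + 512 + 256 + 32 + 8 + 1 = 26409 ✓



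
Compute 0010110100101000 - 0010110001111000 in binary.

Method 1 - Direct subtraction (column by column from the right: bit − bit − borrow-in; if negative, add 2 and borrow 1 from the next column):
borrow: 0000000111100000
        0010110100101000
-       0010110001111000
------------------------
        0000000010110000

Method 2 - Add two's complement:
Two's complement of 0010110001111000: invert → 1101001110000111, add 1 → 1101001110001000
  0010110100101000
+ 1101001110001000
------------------
 10000000010110000  (end carry out of the top bit = 1)
Discarding the end carry: 0000000010110000
Decimal check:
  0010110100101000 = 8192 + 2048 + 1024 + 256 + 32 + 8 = 11560
  0010110001111000 = 8192 + 2048 + 1024 + 64 + 32 + 16 + 8 = 11384
  11560 - 11384 = 176, and 0000000010110000 = 128 + 32 + 16 = 176 ✓



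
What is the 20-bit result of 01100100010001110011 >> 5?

Original: 01100100010001110011 (decimal 410739)
Shift right by 5 positions
Drop the 5 low bits; fill with zeros on the left
Result: 00000011001000100011 (decimal 12835)
Equivalent: 410739 >> 5 = 410739 ÷ 2^5 = 12835



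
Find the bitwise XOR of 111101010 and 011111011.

XOR: 1 when bits differ
  111101010
^ 011111011
-----------
  100010001
Decimal: 490 ^ 251 = 273



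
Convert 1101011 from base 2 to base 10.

Sum of powers of 2 for each 1-bit:
2^0 + 2^1 + 2^3 + 2^5 + 2^6
= 1 + 2 + 8 + 32 + 64
= 107



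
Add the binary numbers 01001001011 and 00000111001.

Add column by column from the right: bit + bit + carry-in; write the sum mod 2, carry 1 when the sum is 2 or 3.
carry:  00011110110
        01001001011
+       00000111001
-------------------
       001010000100
(the carry out of the leftmost column, 0, becomes the leading bit)
Decimal check:
  01001001011 = 512 + 64 + 8 + 2 + 1 = 587
  00000111001 = 32 + 16 + 8 + 1 = 57
  587 + 57 = 644, and 001010000100 = 512 + 128 + 4 = 644 ✓



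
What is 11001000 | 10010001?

OR: 1 when either bit is 1
  11001000
| 10010001
----------
  11011001
Decimal: 200 | 145 = 217



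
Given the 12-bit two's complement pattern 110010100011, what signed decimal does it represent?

Binary: 110010100011
Sign bit: 1 (negative)
Invert: 001101011100
Add 1:  001101011101
Magnitude: 001101011101 = 512 + 256 + 64 + 16 + 8 + 4 + 1 = 861
Value: -861



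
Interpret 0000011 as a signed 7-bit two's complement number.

Binary: 0000011
Sign bit: 0 (non-negative)
Read directly as an unsigned value:
0000011 = 2 + 1 = 3
Value: 3



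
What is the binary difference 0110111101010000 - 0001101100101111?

Method 1 - Direct subtraction (column by column from the right: bit − bit − borrow-in; if negative, add 2 and borrow 1 from the next column):
borrow: 0010000001011110
        0110111101010000
-       0001101100101111
------------------------
        0101010000100001

Method 2 - Add two's complement:
Two's complement of 0001101100101111: invert → 1110010011010000, add 1 → 1110010011010001
  0110111101010000
+ 1110010011010001
------------------
 10101010000100001  (end carry out of the top bit = 1)
Discarding the end carry: 0101010000100001
Decimal check:
  0110111101010000 = 16384 + 8192 + 2048 + 1024 + 512 + 256 + 64 + 16 = 28496
  0001101100101111 = 4096 + 2048 + 512 + 256 + 32 + 8 + 4 + 2 + 1 = 6959
  28496 - 6959 = 21537, and 0101010000100001 = 16384 + 4096 + 1024 + 32 + 1 = 21537 ✓



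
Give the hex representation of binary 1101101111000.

Group into 4-bit nibbles from right:
  0001 = 1
  1011 = B
  0111 = 7
  1000 = 8
Result: 1B78



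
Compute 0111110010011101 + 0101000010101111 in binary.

Add column by column from the right: bit + bit + carry-in; write the sum mod 2, carry 1 when the sum is 2 or 3.
carry:  1110000101111110
        0111110010011101
+       0101000010101111
------------------------
       01100110101001100
(the carry out of the leftmost column, 0, becomes the leading bit)
Decimal check:
  0111110010011101 = 16384 + 8192 + 4096 + 2048 + 1024 + 128 + 16 + 8 + 4 + 1 = 31901
  0101000010101111 = 16384 + 4096 + 128 + 32 + 8 + 4 + 2 + 1 = 20655
  31901 + 20655 = 52556, and 01100110101001100 = 32768 + 16384 + 2048 + 1024 + 256 + 64 + 8 + 4 = 52556 ✓



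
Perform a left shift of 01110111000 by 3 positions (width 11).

Original: 01110111000 (decimal 952)
Shift left by 3 positions
Append 3 zeros on the right and drop the 3 high bits that overflow the 11-bit width
Result: 10111000000 (decimal 1472)
Equivalent: 952 << 3 = 952 × 2^3 = 7616, truncated to 11 bits = 1472



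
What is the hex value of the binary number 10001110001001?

Group into 4-bit nibbles from right:
  0010 = 2
  0011 = 3
  1000 = 8
  1001 = 9
Result: 2389



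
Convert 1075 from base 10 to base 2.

Using repeated division by 2:
1075 ÷ 2 = 537 remainder 1
537 ÷ 2 = 268 remainder 1
268 ÷ 2 = 134 remainder 0
134 ÷ 2 = 67 remainder 0
67 ÷ 2 = 33 remainder 1
33 ÷ 2 = 16 remainder 1
16 ÷ 2 = 8 remainder 0
8 ÷ 2 = 4 remainder 0
4 ÷ 2 = 2 remainder 0
2 ÷ 2 = 1 remainder 0
1 ÷ 2 = 0 remainder 1
Reading remainders bottom to top: 10000110011



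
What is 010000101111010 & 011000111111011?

AND: 1 only when both bits are 1
  010000101111010
& 011000111111011
-----------------
  010000101111010
Decimal: 8570 & 12795 = 8570



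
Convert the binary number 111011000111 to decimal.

Sum of powers of 2 for each 1-bit:
2^0 + 2^1 + 2^2 + 2^6 + 2^7 + 2^9 + 2^10 + 2^11
= 1 + 2 + 4 + 64 + 128 + 512 + 1024 + 2048
= 3783



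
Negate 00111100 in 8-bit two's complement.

Original: 00111100
Step 1 - Invert all bits: 11000011
Step 2 - Add 1: 11000100
Verification: 00111100 + 11000100 = 100000000; discarding the end carry (carry out of the top bit) leaves the 8-bit value 00000000, as required for x + (-x)



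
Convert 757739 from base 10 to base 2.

Using repeated division by 2:
757739 ÷ 2 = 378869 remainder 1
378869 ÷ 2 = 189434 remainder 1
189434 ÷ 2 = 94717 remainder 0
94717 ÷ 2 = 47358 remainder 1
47358 ÷ 2 = 23679 remainder 0
23679 ÷ 2 = 11839 remainder 1
11839 ÷ 2 = 5919 remainder 1
5919 ÷ 2 = 2959 remainder 1
2959 ÷ 2 = 1479 remainder 1
1479 ÷ 2 = 739 remainder 1
739 ÷ 2 = 369 remainder 1
369 ÷ 2 = 184 remainder 1
184 ÷ 2 = 92 remainder 0
92 ÷ 2 = 46 remainder 0
46 ÷ 2 = 23 remainder 0
23 ÷ 2 = 11 remainder 1
11 ÷ 2 = 5 remainder 1
5 ÷ 2 = 2 remainder 1
2 ÷ 2 = 1 remainder 0
1 ÷ 2 = 0 remainder 1
Reading remainders bottom to top: 10111000111111101011



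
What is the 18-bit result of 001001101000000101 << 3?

Original: 001001101000000101 (decimal 39429)
Shift left by 3 positions
Append 3 zeros on the right and drop the 3 high bits that overflow the 18-bit width
Result: 001101000000101000 (decimal 53288)
Equivalent: 39429 << 3 = 39429 × 2^3 = 315432, truncated to 18 bits = 53288



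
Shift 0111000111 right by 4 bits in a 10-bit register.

Original: 0111000111 (decimal 455)
Shift right by 4 positions
Drop the 4 low bits; fill with zeros on the left
Result: 0000011100 (decimal 28)
Equivalent: 455 >> 4 = 455 ÷ 2^4 = 28



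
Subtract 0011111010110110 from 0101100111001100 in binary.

Method 1 - Direct subtraction (column by column from the right: bit − bit − borrow-in; if negative, add 2 and borrow 1 from the next column):
borrow: 0111110001101100
        0101100111001100
-       0011111010110110
------------------------
        0001101100010110

Method 2 - Add two's complement:
Two's complement of 0011111010110110: invert → 1100000101001001, add 1 → 1100000101001010
  0101100111001100
+ 1100000101001010
------------------
 10001101100010110  (end carry out of the top bit = 1)
Discarding the end carry: 0001101100010110
Decimal check:
  0101100111001100 = 16384 + 4096 + 2048 + 256 + 128 + 64 + 8 + 4 = 22988
  0011111010110110 = 8192 + 4096 + 2048 + 1024 + 512 + 128 + 32 + 16 + 4 + 2 = 16054
  22988 - 16054 = 6934, and 0001101100010110 = 4096 + 2048 + 512 + 256 + 16 + 4 + 2 = 6934 ✓



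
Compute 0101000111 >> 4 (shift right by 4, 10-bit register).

Original: 0101000111 (decimal 327)
Shift right by 4 positions
Drop the 4 low bits; fill with zeros on the left
Result: 0000010100 (decimal 20)
Equivalent: 327 >> 4 = 327 ÷ 2^4 = 20



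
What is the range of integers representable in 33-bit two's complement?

For 33-bit two's complement:
Minimum: -2^32 = -4294967296
Maximum: 2^32 - 1 = 4294967295



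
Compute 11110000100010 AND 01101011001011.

AND: 1 only when both bits are 1
  11110000100010
& 01101011001011
----------------
  01100000000010
Decimal: 15394 & 6859 = 6146



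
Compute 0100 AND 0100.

AND: 1 only when both bits are 1
  0100
& 0100
------
  0100
Decimal: 4 & 4 = 4



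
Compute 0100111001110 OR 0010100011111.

OR: 1 when either bit is 1
  0100111001110
| 0010100011111
---------------
  0110111011111
Decimal: 2510 | 1311 = 3551



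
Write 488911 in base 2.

Using repeated division by 2:
488911 ÷ 2 = 244455 remainder 1
244455 ÷ 2 = 122227 remainder 1
122227 ÷ 2 = 61113 remainder 1
61113 ÷ 2 = 30556 remainder 1
30556 ÷ 2 = 15278 remainder 0
15278 ÷ 2 = 7639 remainder 0
7639 ÷ 2 = 3819 remainder 1
3819 ÷ 2 = 1909 remainder 1
1909 ÷ 2 = 954 remainder 1
954 ÷ 2 = 477 remainder 0
477 ÷ 2 = 238 remainder 1
238 ÷ 2 = 119 remainder 0
119 ÷ 2 = 59 remainder 1
59 ÷ 2 = 29 remainder 1
29 ÷ 2 = 14 remainder 1
14 ÷ 2 = 7 remainder 0
7 ÷ 2 = 3 remainder 1
3 ÷ 2 = 1 remainder 1
1 ÷ 2 = 0 remainder 1
Reading remainders bottom to top: 1110111010111001111



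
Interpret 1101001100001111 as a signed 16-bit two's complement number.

Binary: 1101001100001111
Sign bit: 1 (negative)
Invert: 0010110011110000
Add 1:  0010110011110001
Magnitude: 0010110011110001 = 8192 + 2048 + 1024 + 128 + 64 + 32 + 16 + 1 = 11505
Value: -11505



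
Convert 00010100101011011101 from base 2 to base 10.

Sum of powers of 2 for each 1-bit:
2^0 + 2^2 + 2^3 + 2^4 + 2^6 + 2^7 + 2^9 + 2^11 + 2^14 + 2^16
= 1 + 4 + 8 + 16 + 64 + 128 + 512 + 2048 + 16384 + 65536
= 84701



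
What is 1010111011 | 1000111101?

OR: 1 when either bit is 1
  1010111011
| 1000111101
------------
  1010111111
Decimal: 699 | 573 = 703



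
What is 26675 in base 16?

Using repeated division by 16 (digits 10–15 are A–F):
26675 ÷ 16 = 1667 remainder 3
1667 ÷ 16 = 104 remainder 3
104 ÷ 16 = 6 remainder 8
6 ÷ 16 = 0 remainder 6
Reading remainders bottom to top: 6833



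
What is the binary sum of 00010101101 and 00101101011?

Add column by column from the right: bit + bit + carry-in; write the sum mod 2, carry 1 when the sum is 2 or 3.
carry:  01111011110
        00010101101
+       00101101011
-------------------
       001000011000
(the carry out of the leftmost column, 0, becomes the leading bit)
Decimal check:
  00010101101 = 128 + 32 + 8 + 4 + 1 = 173
  00101101011 = 256 + 64 + 32 + 8 + 2 + 1 = 363
  173 + 363 = 536, and 001000011000 = 512 + 16 + 8 = 536 ✓



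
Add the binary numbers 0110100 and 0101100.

Add column by column from the right: bit + bit + carry-in; write the sum mod 2, carry 1 when the sum is 2 or 3.
carry:  1111000
        0110100
+       0101100
---------------
       01100000
(the carry out of the leftmost column, 0, becomes the leading bit)
Decimal check:
  0110100 = 32 + 16 + 4 = 52
  0101100 = 32 + 8 + 4 = 44
  52 + 44 = 96, and 01100000 = 64 + 32 = 96 ✓



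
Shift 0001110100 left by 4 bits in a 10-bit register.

Original: 0001110100 (decimal 116)
Shift left by 4 positions
Append 4 zeros on the right and drop the 4 high bits that overflow the 10-bit width
Result: 1101000000 (decimal 832)
Equivalent: 116 << 4 = 116 × 2^4 = 1856, truncated to 10 bits = 832



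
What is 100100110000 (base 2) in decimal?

Sum of powers of 2 for each 1-bit:
2^4 + 2^5 + 2^8 + 2^11
= 16 + 32 + 256 + 2048
= 2352



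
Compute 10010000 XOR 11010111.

XOR: 1 when bits differ
  10010000
^ 11010111
----------
  01000111
Decimal: 144 ^ 215 = 71



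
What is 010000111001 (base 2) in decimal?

Sum of powers of 2 for each 1-bit:
2^0 + 2^3 + 2^4 + 2^5 + 2^10
= 1 + 8 + 16 + 32 + 1024
= 1081



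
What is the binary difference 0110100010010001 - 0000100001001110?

Method 1 - Direct subtraction (column by column from the right: bit − bit − borrow-in; if negative, add 2 and borrow 1 from the next column):
borrow: 0000000010011100
        0110100010010001
-       0000100001001110
------------------------
        0110000001000011

Method 2 - Add two's complement:
Two's complement of 0000100001001110: invert → 1111011110110001, add 1 → 1111011110110010
  0110100010010001
+ 1111011110110010
------------------
 10110000001000011  (end carry out of the top bit = 1)
Discarding the end carry: 0110000001000011
Decimal check:
  0110100010010001 = 16384 + 8192 + 2048 + 128 + 16 + 1 = 26769
  0000100001001110 = 2048 + 64 + 8 + 4 + 2 = 2126
  26769 - 2126 = 24643, and 0110000001000011 = 16384 + 8192 + 64 + 2 + 1 = 24643 ✓



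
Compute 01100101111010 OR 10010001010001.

OR: 1 when either bit is 1
  01100101111010
| 10010001010001
----------------
  11110101111011
Decimal: 6522 | 9297 = 15739



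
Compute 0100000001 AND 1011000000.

AND: 1 only when both bits are 1
  0100000001
& 1011000000
------------
  0000000000
Decimal: 257 & 704 = 0



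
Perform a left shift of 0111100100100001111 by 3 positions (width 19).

Original: 0111100100100001111 (decimal 248079)
Shift left by 3 positions
Append 3 zeros on the right and drop the 3 high bits that overflow the 19-bit width
Result: 1100100100001111000 (decimal 411768)
Equivalent: 248079 << 3 = 248079 × 2^3 = 1984632, truncated to 19 bits = 411768



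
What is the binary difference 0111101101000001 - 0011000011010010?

Method 1 - Direct subtraction (column by column from the right: bit − bit − borrow-in; if negative, add 2 and borrow 1 from the next column):
borrow: 0000000111111100
        0111101101000001
-       0011000011010010
------------------------
        0100101001101111

Method 2 - Add two's complement:
Two's complement of 0011000011010010: invert → 1100111100101101, add 1 → 1100111100101110
  0111101101000001
+ 1100111100101110
------------------
 10100101001101111  (end carry out of the top bit = 1)
Discarding the end carry: 0100101001101111
Decimal check:
  0111101101000001 = 16384 + 8192 + 4096 + 2048 + 512 + 256 + 64 + 1 = 31553
  0011000011010010 = 8192 + 4096 + 128 + 64 + 16 + 2 = 12498
  31553 - 12498 = 19055, and 0100101001101111 = 16384 + 2048 + 512 + 64 + 32 + 8 + 4 + 2 + 1 = 19055 ✓



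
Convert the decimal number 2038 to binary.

Using repeated division by 2:
2038 ÷ 2 = 1019 remainder 0
1019 ÷ 2 = 509 remainder 1
509 ÷ 2 = 254 remainder 1
254 ÷ 2 = 127 remainder 0
127 ÷ 2 = 63 remainder 1
63 ÷ 2 = 31 remainder 1
31 ÷ 2 = 15 remainder 1
15 ÷ 2 = 7 remainder 1
7 ÷ 2 = 3 remainder 1
3 ÷ 2 = 1 remainder 1
1 ÷ 2 = 0 remainder 1
Reading remainders bottom to top: 11111110110



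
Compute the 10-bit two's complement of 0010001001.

Original: 0010001001
Step 1 - Invert all bits: 1101110110
Step 2 - Add 1: 1101110111
Verification: 0010001001 + 1101110111 = 10000000000; discarding the end carry (carry out of the top bit) leaves the 10-bit value 0000000000, as required for x + (-x)



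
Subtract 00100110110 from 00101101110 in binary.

Method 1 - Direct subtraction (column by column from the right: bit − bit − borrow-in; if negative, add 2 and borrow 1 from the next column):
borrow: 00001100000
        00101101110
-       00100110110
-------------------
        00000111000

Method 2 - Add two's complement:
Two's complement of 00100110110: invert → 11011001001, add 1 → 11011001010
  00101101110
+ 11011001010
-------------
 100000111000  (end carry out of the top bit = 1)
Discarding the end carry: 00000111000
Decimal check:
  00101101110 = 256 + 64 + 32 + 8 + 4 + 2 = 366
  00100110110 = 256 + 32 + 16 + 4 + 2 = 310
  366 - 310 = 56, and 00000111000 = 32 + 16 + 8 = 56 ✓



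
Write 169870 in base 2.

Using repeated division by 2:
169870 ÷ 2 = 84935 remainder 0
84935 ÷ 2 = 42467 remainder 1
42467 ÷ 2 = 21233 remainder 1
21233 ÷ 2 = 10616 remainder 1
10616 ÷ 2 = 5308 remainder 0
5308 ÷ 2 = 2654 remainder 0
2654 ÷ 2 = 1327 remainder 0
1327 ÷ 2 = 663 remainder 1
663 ÷ 2 = 331 remainder 1
331 ÷ 2 = 165 remainder 1
165 ÷ 2 = 82 remainder 1
82 ÷ 2 = 41 remainder 0
41 ÷ 2 = 20 remainder 1
20 ÷ 2 = 10 remainder 0
10 ÷ 2 = 5 remainder 0
5 ÷ 2 = 2 remainder 1
2 ÷ 2 = 1 remainder 0
1 ÷ 2 = 0 remainder 1
Reading remainders bottom to top: 101001011110001110



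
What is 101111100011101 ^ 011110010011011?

XOR: 1 when bits differ
  101111100011101
^ 011110010011011
-----------------
  110001110000110
Decimal: 24349 ^ 15515 = 25478



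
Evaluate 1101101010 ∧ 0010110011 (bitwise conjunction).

AND: 1 only when both bits are 1
  1101101010
& 0010110011
------------
  0000100010
Decimal: 874 & 179 = 34



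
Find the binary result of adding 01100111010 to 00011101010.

Add column by column from the right: bit + bit + carry-in; write the sum mod 2, carry 1 when the sum is 2 or 3.
carry:  11111110100
        01100111010
+       00011101010
-------------------
       010000100100
(the carry out of the leftmost column, 0, becomes the leading bit)
Decimal check:
  01100111010 = 512 + 256 + 32 + 16 + 8 + 2 = 826
  00011101010 = 128 + 64 + 32 + 8 + 2 = 234
  826 + 234 = 1060, and 010000100100 = 1024 + 32 + 4 = 1060 ✓



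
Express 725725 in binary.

Using repeated division by 2:
725725 ÷ 2 = 362862 remainder 1
362862 ÷ 2 = 181431 remainder 0
181431 ÷ 2 = 90715 remainder 1
90715 ÷ 2 = 45357 remainder 1
45357 ÷ 2 = 22678 remainder 1
22678 ÷ 2 = 11339 remainder 0
11339 ÷ 2 = 5669 remainder 1
5669 ÷ 2 = 2834 remainder 1
2834 ÷ 2 = 1417 remainder 0
1417 ÷ 2 = 708 remainder 1
708 ÷ 2 = 354 remainder 0
354 ÷ 2 = 177 remainder 0
177 ÷ 2 = 88 remainder 1
88 ÷ 2 = 44 remainder 0
44 ÷ 2 = 22 remainder 0
22 ÷ 2 = 11 remainder 0
11 ÷ 2 = 5 remainder 1
5 ÷ 2 = 2 remainder 1
2 ÷ 2 = 1 remainder 0
1 ÷ 2 = 0 remainder 1
Reading remainders bottom to top: 10110001001011011101



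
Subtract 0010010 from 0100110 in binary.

Method 1 - Direct subtraction (column by column from the right: bit − bit − borrow-in; if negative, add 2 and borrow 1 from the next column):
borrow: 0100000
        0100110
-       0010010
---------------
        0010100

Method 2 - Add two's complement:
Two's complement of 0010010: invert → 1101101, add 1 → 1101110
  0100110
+ 1101110
---------
 10010100  (end carry out of the top bit = 1)
Discarding the end carry: 0010100
Decimal check:
  0100110 = 32 + 4 + 2 = 38
  0010010 = 16 + 2 = 18
  38 - 18 = 20, and 0010100 = 16 + 4 = 20 ✓



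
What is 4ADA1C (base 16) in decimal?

Expand by place value (powers of 16):
Digit values: A = 10, D = 13, C = 12
4ADA1C = 4 × 16^5 + 10 × 16^4 + 13 × 16^3 + 10 × 16^2 + 1 × 16^1 + 12 × 16^0
= 4 × 1048576 + 10 × 65536 + 13 × 4096 + 10 × 256 + 1 × 16 + 12 × 1
= 4194304 + 655360 + 53248 + 2560 + 16 + 12
= 4905500



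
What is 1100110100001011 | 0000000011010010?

OR: 1 when either bit is 1
  1100110100001011
| 0000000011010010
------------------
  1100110111011011
Decimal: 52491 | 210 = 52699



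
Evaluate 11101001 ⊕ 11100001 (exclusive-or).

XOR: 1 when bits differ
  11101001
^ 11100001
----------
  00001000
Decimal: 233 ^ 225 = 8



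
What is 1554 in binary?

Using repeated division by 2:
1554 ÷ 2 = 777 remainder 0
777 ÷ 2 = 388 remainder 1
388 ÷ 2 = 194 remainder 0
194 ÷ 2 = 97 remainder 0
97 ÷ 2 = 48 remainder 1
48 ÷ 2 = 24 remainder 0
24 ÷ 2 = 12 remainder 0
12 ÷ 2 = 6 remainder 0
6 ÷ 2 = 3 remainder 0
3 ÷ 2 = 1 remainder 1
1 ÷ 2 = 0 remainder 1
Reading remainders bottom to top: 11000010010



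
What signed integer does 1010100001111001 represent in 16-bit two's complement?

Binary: 1010100001111001
Sign bit: 1 (negative)
Invert: 0101011110000110
Add 1:  0101011110000111
Magnitude: 0101011110000111 = 16384 + 4096 + 1024 + 512 + 256 + 128 + 4 + 2 + 1 = 22407
Value: -22407



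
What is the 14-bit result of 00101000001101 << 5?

Original: 00101000001101 (decimal 2573)
Shift left by 5 positions
Append 5 zeros on the right and drop the 5 high bits that overflow the 14-bit width
Result: 00000110100000 (decimal 416)
Equivalent: 2573 << 5 = 2573 × 2^5 = 82336, truncated to 14 bits = 416



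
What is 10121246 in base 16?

Using repeated division by 16 (digits 10–15 are A–F):
10121246 ÷ 16 = 632577 remainder 14 (E)
632577 ÷ 16 = 39536 remainder 1
39536 ÷ 16 = 2471 remainder 0
2471 ÷ 16 = 154 remainder 7
154 ÷ 16 = 9 remainder 10 (A)
9 ÷ 16 = 0 remainder 9
Reading remainders bottom to top: 9A701E



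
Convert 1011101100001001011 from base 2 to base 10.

Sum of powers of 2 for each 1-bit:
2^0 + 2^1 + 2^3 + 2^6 + 2^11 + 2^12 + 2^14 + 2^15 + 2^16 + 2^18
= 1 + 2 + 8 + 64 + 2048 + 4096 + 16384 + 32768 + 65536 + 262144
= 383051



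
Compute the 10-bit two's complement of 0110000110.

Original: 0110000110
Step 1 - Invert all bits: 1001111001
Step 2 - Add 1: 1001111010
Verification: 0110000110 + 1001111010 = 10000000000; discarding the end carry (carry out of the top bit) leaves the 10-bit value 0000000000, as required for x + (-x)



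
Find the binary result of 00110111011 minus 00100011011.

Method 1 - Direct subtraction (column by column from the right: bit − bit − borrow-in; if negative, add 2 and borrow 1 from the next column):
borrow: 00000000000
        00110111011
-       00100011011
-------------------
        00010100000

Method 2 - Add two's complement:
Two's complement of 00100011011: invert → 11011100100, add 1 → 11011100101
  00110111011
+ 11011100101
-------------
 100010100000  (end carry out of the top bit = 1)
Discarding the end carry: 00010100000
Decimal check:
  00110111011 = 256 + 128 + 32 + 16 + 8 + 2 + 1 = 443
  00100011011 = 256 + 16 + 8 + 2 + 1 = 283
  443 - 283 = 160, and 00010100000 = 128 + 32 = 160 ✓



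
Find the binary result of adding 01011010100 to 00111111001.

Add column by column from the right: bit + bit + carry-in; write the sum mod 2, carry 1 when the sum is 2 or 3.
carry:  11111100000
        01011010100
+       00111111001
-------------------
       010011001101
(the carry out of the leftmost column, 0, becomes the leading bit)
Decimal check:
  01011010100 = 512 + 128 + 64 + 16 + 4 = 724
  00111111001 = 256 + 128 + 64 + 32 + 16 + 8 + 1 = 505
  724 + 505 = 1229, and 010011001101 = 1024 + 128 + 64 + 8 + 4 + 1 = 1229 ✓



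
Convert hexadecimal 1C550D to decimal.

Expand by place value (powers of 16):
Digit values: C = 12, D = 13
1C550D = 1 × 16^5 + 12 × 16^4 + 5 × 16^3 + 5 × 16^2 + 0 × 16^1 + 13 × 16^0
= 1 × 1048576 + 12 × 65536 + 5 × 4096 + 5 × 256 + 0 × 16 + 13 × 1
= 1048576 + 786432 + 20480 + 1280 + 0 + 13
= 1856781



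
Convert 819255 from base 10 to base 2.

Using repeated division by 2:
819255 ÷ 2 = 409627 remainder 1
409627 ÷ 2 = 204813 remainder 1
204813 ÷ 2 = 102406 remainder 1
102406 ÷ 2 = 51203 remainder 0
51203 ÷ 2 = 25601 remainder 1
25601 ÷ 2 = 12800 remainder 1
12800 ÷ 2 = 6400 remainder 0
6400 ÷ 2 = 3200 remainder 0
3200 ÷ 2 = 1600 remainder 0
1600 ÷ 2 = 800 remainder 0
800 ÷ 2 = 400 remainder 0
400 ÷ 2 = 200 remainder 0
200 ÷ 2 = 100 remainder 0
100 ÷ 2 = 50 remainder 0
50 ÷ 2 = 25 remainder 0
25 ÷ 2 = 12 remainder 1
12 ÷ 2 = 6 remainder 0
6 ÷ 2 = 3 remainder 0
3 ÷ 2 = 1 remainder 1
1 ÷ 2 = 0 remainder 1
Reading remainders bottom to top: 11001000000000110111



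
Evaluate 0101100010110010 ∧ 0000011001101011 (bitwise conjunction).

AND: 1 only when both bits are 1
  0101100010110010
& 0000011001101011
------------------
  0000000000100010
Decimal: 22706 & 1643 = 34



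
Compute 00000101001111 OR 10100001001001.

OR: 1 when either bit is 1
  00000101001111
| 10100001001001
----------------
  10100101001111
Decimal: 335 | 10313 = 10575



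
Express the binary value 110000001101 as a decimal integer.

Sum of powers of 2 for each 1-bit:
2^0 + 2^2 + 2^3 + 2^10 + 2^11
= 1 + 4 + 8 + 1024 + 2048
= 3085



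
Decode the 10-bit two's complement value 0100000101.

Binary: 0100000101
Sign bit: 0 (non-negative)
Read directly as an unsigned value:
0100000101 = 256 + 4 + 1 = 261
Value: 261



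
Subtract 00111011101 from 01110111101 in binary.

Method 1 - Direct subtraction (column by column from the right: bit − bit − borrow-in; if negative, add 2 and borrow 1 from the next column):
borrow: 01110000000
        01110111101
-       00111011101
-------------------
        00111100000

Method 2 - Add two's complement:
Two's complement of 00111011101: invert → 11000100010, add 1 → 11000100011
  01110111101
+ 11000100011
-------------
 100111100000  (end carry out of the top bit = 1)
Discarding the end carry: 00111100000
Decimal check:
  01110111101 = 512 + 256 + 128 + 32 + 16 + 8 + 4 + 1 = 957
  00111011101 = 256 + 128 + 64 + 16 + 8 + 4 + 1 = 477
  957 - 477 = 480, and 00111100000 = 256 + 128 + 64 + 32 = 480 ✓



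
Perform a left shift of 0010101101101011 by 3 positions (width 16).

Original: 0010101101101011 (decimal 11115)
Shift left by 3 positions
Append 3 zeros on the right and drop the 3 high bits that overflow the 16-bit width
Result: 0101101101011000 (decimal 23384)
Equivalent: 11115 << 3 = 11115 × 2^3 = 88920, truncated to 16 bits = 23384



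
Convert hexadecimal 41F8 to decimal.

Expand by place value (powers of 16):
Digit values: F = 15
41F8 = 4 × 16^3 + 1 × 16^2 + 15 × 16^1 + 8 × 16^0
= 4 × 4096 + 1 × 256 + 15 × 16 + 8 × 1
= 16384 + 256 + 240 + 8
= 16888



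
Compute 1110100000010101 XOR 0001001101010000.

XOR: 1 when bits differ
  1110100000010101
^ 0001001101010000
------------------
  1111101101000101
Decimal: 59413 ^ 4944 = 64325



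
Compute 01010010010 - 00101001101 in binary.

Method 1 - Direct subtraction (column by column from the right: bit − bit − borrow-in; if negative, add 2 and borrow 1 from the next column):
borrow: 01010011010
        01010010010
-       00101001101
-------------------
        00101000101

Method 2 - Add two's complement:
Two's complement of 00101001101: invert → 11010110010, add 1 → 11010110011
  01010010010
+ 11010110011
-------------
 100101000101  (end carry out of the top bit = 1)
Discarding the end carry: 00101000101
Decimal check:
  01010010010 = 512 + 128 + 16 + 2 = 658
  00101001101 = 256 + 64 + 8 + 4 + 1 = 333
  658 - 333 = 325, and 00101000101 = 256 + 64 + 4 + 1 = 325 ✓



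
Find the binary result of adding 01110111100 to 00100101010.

Add column by column from the right: bit + bit + carry-in; write the sum mod 2, carry 1 when the sum is 2 or 3.
carry:  11001110000
        01110111100
+       00100101010
-------------------
       010011100110
(the carry out of the leftmost column, 0, becomes the leading bit)
Decimal check:
  01110111100 = 512 + 256 + 128 + 32 + 16 + 8 + 4 = 956
  00100101010 = 256 + 32 + 8 + 2 = 298
  956 + 298 = 1254, and 010011100110 = 1024 + 128 + 64 + 32 + 4 + 2 = 1254 ✓



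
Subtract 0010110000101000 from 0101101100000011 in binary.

Method 1 - Direct subtraction (column by column from the right: bit − bit − borrow-in; if negative, add 2 and borrow 1 from the next column):
borrow: 0101100111110000
        0101101100000011
-       0010110000101000
------------------------
        0010111011011011

Method 2 - Add two's complement:
Two's complement of 0010110000101000: invert → 1101001111010111, add 1 → 1101001111011000
  0101101100000011
+ 1101001111011000
------------------
 10010111011011011  (end carry out of the top bit = 1)
Discarding the end carry: 0010111011011011
Decimal check:
  0101101100000011 = 16384 + 4096 + 2048 + 512 + 256 + 2 + 1 = 23299
  0010110000101000 = 8192 + 2048 + 1024 + 32 + 8 = 11304
  23299 - 11304 = 11995, and 0010111011011011 = 8192 + 2048 + 1024 + 512 + 128 + 64 + 16 + 8 + 2 + 1 = 11995 ✓



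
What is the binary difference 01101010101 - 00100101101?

Method 1 - Direct subtraction (column by column from the right: bit − bit − borrow-in; if negative, add 2 and borrow 1 from the next column):
borrow: 00001010000
        01101010101
-       00100101101
-------------------
        01000101000

Method 2 - Add two's complement:
Two's complement of 00100101101: invert → 11011010010, add 1 → 11011010011
  01101010101
+ 11011010011
-------------
 101000101000  (end carry out of the top bit = 1)
Discarding the end carry: 01000101000
Decimal check:
  01101010101 = 512 + 256 + 64 + 16 + 4 + 1 = 853
  00100101101 = 256 + 32 + 8 + 4 + 1 = 301
  853 - 301 = 552, and 01000101000 = 512 + 32 + 8 = 552 ✓



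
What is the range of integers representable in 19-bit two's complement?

For 19-bit two's complement:
Minimum: -2^18 = -262144
Maximum: 2^18 - 1 = 262143



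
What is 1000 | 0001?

OR: 1 when either bit is 1
  1000
| 0001
------
  1001
Decimal: 8 | 1 = 9



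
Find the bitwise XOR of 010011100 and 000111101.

XOR: 1 when bits differ
  010011100
^ 000111101
-----------
  010100001
Decimal: 156 ^ 61 = 161



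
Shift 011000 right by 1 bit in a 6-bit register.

Original: 011000 (decimal 24)
Shift right by 1 position
Drop the 1 low bit; fill with zero on the left
Result: 001100 (decimal 12)
Equivalent: 24 >> 1 = 24 ÷ 2^1 = 12



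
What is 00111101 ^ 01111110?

XOR: 1 when bits differ
  00111101
^ 01111110
----------
  01000011
Decimal: 61 ^ 126 = 67



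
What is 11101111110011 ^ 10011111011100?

XOR: 1 when bits differ
  11101111110011
^ 10011111011100
----------------
  01110000101111
Decimal: 15347 ^ 10204 = 7215



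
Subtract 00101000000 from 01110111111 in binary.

Method 1 - Direct subtraction (column by column from the right: bit − bit − borrow-in; if negative, add 2 and borrow 1 from the next column):
borrow: 00010000000
        01110111111
-       00101000000
-------------------
        01001111111

Method 2 - Add two's complement:
Two's complement of 00101000000: invert → 11010111111, add 1 → 11011000000
  01110111111
+ 11011000000
-------------
 101001111111  (end carry out of the top bit = 1)
Discarding the end carry: 01001111111
Decimal check:
  01110111111 = 512 + 256 + 128 + 32 + 16 + 8 + 4 + 2 + 1 = 959
  00101000000 = 256 + 64 = 320
  959 - 320 = 639, and 01001111111 = 512 + 64 + 32 + 16 + 8 + 4 + 2 + 1 = 639 ✓



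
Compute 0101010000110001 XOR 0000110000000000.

XOR: 1 when bits differ
  0101010000110001
^ 0000110000000000
------------------
  0101100000110001
Decimal: 21553 ^ 3072 = 22577



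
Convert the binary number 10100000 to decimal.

Sum of powers of 2 for each 1-bit:
2^5 + 2^7
= 32 + 128
= 160



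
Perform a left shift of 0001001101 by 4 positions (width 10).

Original: 0001001101 (decimal 77)
Shift left by 4 positions
Append 4 zeros on the right and drop the 4 high bits that overflow the 10-bit width
Result: 0011010000 (decimal 208)
Equivalent: 77 << 4 = 77 × 2^4 = 1232, truncated to 10 bits = 208

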